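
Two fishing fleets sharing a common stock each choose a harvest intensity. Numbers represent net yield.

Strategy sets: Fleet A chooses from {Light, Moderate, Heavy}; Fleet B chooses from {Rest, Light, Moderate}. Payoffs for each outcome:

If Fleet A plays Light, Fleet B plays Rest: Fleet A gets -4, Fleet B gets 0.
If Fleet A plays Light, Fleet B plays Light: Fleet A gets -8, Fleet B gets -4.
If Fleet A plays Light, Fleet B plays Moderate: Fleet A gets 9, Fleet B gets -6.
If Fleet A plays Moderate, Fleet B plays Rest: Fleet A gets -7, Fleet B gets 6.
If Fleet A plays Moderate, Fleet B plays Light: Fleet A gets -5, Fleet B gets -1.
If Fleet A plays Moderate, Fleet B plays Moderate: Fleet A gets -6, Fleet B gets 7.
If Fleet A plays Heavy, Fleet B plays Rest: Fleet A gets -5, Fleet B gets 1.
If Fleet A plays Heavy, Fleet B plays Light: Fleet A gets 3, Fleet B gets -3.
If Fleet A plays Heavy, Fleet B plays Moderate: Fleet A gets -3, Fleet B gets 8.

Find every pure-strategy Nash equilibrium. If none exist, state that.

(Light, Rest)

(Light, Rest): Fleet A gets -4, best alternative -5; Fleet B gets 0, best alternative -4. No profitable deviation — NE.
(Light, Light): Fleet A can switch to Moderate (-8 → -5). Not NE.
(Light, Moderate): Fleet B can switch to Rest (-6 → 0). Not NE.
(Moderate, Rest): Fleet A can switch to Light (-7 → -4). Not NE.
(Moderate, Light): Fleet A can switch to Heavy (-5 → 3). Not NE.
(Moderate, Moderate): Fleet A can switch to Light (-6 → 9). Not NE.
(Heavy, Rest): Fleet A can switch to Light (-5 → -4). Not NE.
(Heavy, Light): Fleet B can switch to Rest (-3 → 1). Not NE.
(Heavy, Moderate): Fleet A can switch to Light (-3 → 9). Not NE.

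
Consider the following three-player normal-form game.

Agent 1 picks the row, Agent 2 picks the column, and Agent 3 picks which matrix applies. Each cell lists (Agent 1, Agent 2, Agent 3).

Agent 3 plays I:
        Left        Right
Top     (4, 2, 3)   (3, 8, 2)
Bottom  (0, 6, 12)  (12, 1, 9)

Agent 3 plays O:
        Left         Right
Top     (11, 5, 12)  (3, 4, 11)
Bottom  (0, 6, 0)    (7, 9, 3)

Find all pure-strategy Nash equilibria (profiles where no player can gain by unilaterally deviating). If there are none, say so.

Pure NE: (Top, Left, O)

Agent 1 against (Left, I): payoffs 4, 0 → best response Top.
Agent 1 against (Left, O): payoffs 11, 0 → best response Top.
Agent 1 against (Right, I): payoffs 3, 12 → best response Bottom.
Agent 1 against (Right, O): payoffs 3, 7 → best response Bottom.
Agent 2 against (Top, I): payoffs 2, 8 → best response Right.
Agent 2 against (Top, O): payoffs 5, 4 → best response Left.
Agent 2 against (Bottom, I): payoffs 6, 1 → best response Left.
Agent 2 against (Bottom, O): payoffs 6, 9 → best response Right.
Agent 3 against (Top, Left): payoffs 3, 12 → best response O.
Agent 3 against (Top, Right): payoffs 2, 11 → best response O.
Agent 3 against (Bottom, Left): payoffs 12, 0 → best response I.
Agent 3 against (Bottom, Right): payoffs 9, 3 → best response I.
Mutual best responses: (Top, Left, O).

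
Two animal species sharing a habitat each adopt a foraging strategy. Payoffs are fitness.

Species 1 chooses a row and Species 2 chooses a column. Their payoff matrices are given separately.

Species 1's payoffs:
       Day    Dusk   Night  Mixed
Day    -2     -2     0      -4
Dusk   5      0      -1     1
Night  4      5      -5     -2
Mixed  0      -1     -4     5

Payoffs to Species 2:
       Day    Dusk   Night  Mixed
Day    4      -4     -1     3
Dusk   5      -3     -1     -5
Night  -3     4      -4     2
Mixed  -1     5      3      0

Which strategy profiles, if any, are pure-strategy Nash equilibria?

Check each profile: it is a Nash equilibrium iff no player can strictly gain by switching unilaterally.
(Day, Day): Species 1 can switch to Dusk (-2 → 5). Not NE.
(Day, Dusk): Species 1 can switch to Dusk (-2 → 0). Not NE.
(Day, Night): Species 2 can switch to Day (-1 → 4). Not NE.
(Day, Mixed): Species 1 can switch to Dusk (-4 → 1). Not NE.
(Dusk, Day): Species 1 gets 5, best alternative 4; Species 2 gets 5, best alternative -1. No profitable deviation — NE.
(Dusk, Dusk): Species 1 can switch to Night (0 → 5). Not NE.
(Dusk, Night): Species 1 can switch to Day (-1 → 0). Not NE.
(Dusk, Mixed): Species 1 can switch to Mixed (1 → 5). Not NE.
(Night, Day): Species 1 can switch to Dusk (4 → 5). Not NE.
(Night, Dusk): Species 1 gets 5, best alternative 0; Species 2 gets 4, best alternative 2. No profitable deviation — NE.
(Night, Night): Species 1 can switch to Day (-5 → 0). Not NE.
(Night, Mixed): Species 1 can switch to Dusk (-2 → 1). Not NE.
(The remaining 4 profiles each have a profitable deviation by the same check.)

The pure Nash equilibria are (Dusk, Day); (Night, Dusk).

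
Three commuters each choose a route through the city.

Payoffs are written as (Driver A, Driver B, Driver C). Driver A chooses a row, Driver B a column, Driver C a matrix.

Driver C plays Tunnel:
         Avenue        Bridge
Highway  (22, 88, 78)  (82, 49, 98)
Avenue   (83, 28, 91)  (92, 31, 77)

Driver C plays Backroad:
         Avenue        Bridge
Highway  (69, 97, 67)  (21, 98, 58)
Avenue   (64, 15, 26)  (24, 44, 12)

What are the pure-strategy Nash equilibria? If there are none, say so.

Driver A against (Avenue, Tunnel): payoffs 22, 83 → best response Avenue.
Driver A against (Avenue, Backroad): payoffs 69, 64 → best response Highway.
Driver A against (Bridge, Tunnel): payoffs 82, 92 → best response Avenue.
Driver A against (Bridge, Backroad): payoffs 21, 24 → best response Avenue.
Driver B against (Highway, Tunnel): payoffs 88, 49 → best response Avenue.
Driver B against (Highway, Backroad): payoffs 97, 98 → best response Bridge.
Driver B against (Avenue, Tunnel): payoffs 28, 31 → best response Bridge.
Driver B against (Avenue, Backroad): payoffs 15, 44 → best response Bridge.
Driver C against (Highway, Avenue): payoffs 78, 67 → best response Tunnel.
Driver C against (Highway, Bridge): payoffs 98, 58 → best response Tunnel.
Driver C against (Avenue, Avenue): payoffs 91, 26 → best response Tunnel.
Driver C against (Avenue, Bridge): payoffs 77, 12 → best response Tunnel.
Mutual best responses: (Avenue, Bridge, Tunnel).

The unique pure-strategy Nash equilibrium is (Avenue, Bridge, Tunnel).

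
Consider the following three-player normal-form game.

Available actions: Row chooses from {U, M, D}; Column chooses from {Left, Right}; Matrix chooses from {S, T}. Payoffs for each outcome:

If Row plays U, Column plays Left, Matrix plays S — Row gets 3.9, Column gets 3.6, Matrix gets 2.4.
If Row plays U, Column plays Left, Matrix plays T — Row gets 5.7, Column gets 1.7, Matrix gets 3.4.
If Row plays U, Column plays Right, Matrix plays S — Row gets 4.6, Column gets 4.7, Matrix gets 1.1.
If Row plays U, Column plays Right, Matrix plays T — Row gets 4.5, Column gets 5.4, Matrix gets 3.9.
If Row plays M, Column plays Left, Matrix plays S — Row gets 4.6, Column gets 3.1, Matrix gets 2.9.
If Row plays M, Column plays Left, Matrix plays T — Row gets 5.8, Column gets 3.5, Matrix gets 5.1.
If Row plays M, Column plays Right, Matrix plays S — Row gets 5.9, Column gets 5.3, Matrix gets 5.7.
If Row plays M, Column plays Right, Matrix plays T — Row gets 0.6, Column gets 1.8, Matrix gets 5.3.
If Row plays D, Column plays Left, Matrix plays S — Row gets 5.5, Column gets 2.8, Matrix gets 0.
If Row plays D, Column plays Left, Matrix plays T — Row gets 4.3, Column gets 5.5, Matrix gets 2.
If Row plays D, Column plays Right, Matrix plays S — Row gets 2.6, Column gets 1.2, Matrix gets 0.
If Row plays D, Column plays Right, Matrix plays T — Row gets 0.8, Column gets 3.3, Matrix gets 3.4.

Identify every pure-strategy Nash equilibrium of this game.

Mark each player's best response to every combination of opponents' strategies; a profile where every player is best-responding is a pure Nash equilibrium.
Row against (Left, S): payoffs 3.9, 4.6, 5.5 → best response D.
Row against (Left, T): payoffs 5.7, 5.8, 4.3 → best response M.
Row against (Right, S): payoffs 4.6, 5.9, 2.6 → best response M.
Row against (Right, T): payoffs 4.5, 0.6, 0.8 → best response U.
Column against (U, S): payoffs 3.6, 4.7 → best response Right.
Column against (U, T): payoffs 1.7, 5.4 → best response Right.
Column against (M, S): payoffs 3.1, 5.3 → best response Right.
Column against (M, T): payoffs 3.5, 1.8 → best response Left.
Column against (D, S): payoffs 2.8, 1.2 → best response Left.
Column against (D, T): payoffs 5.5, 3.3 → best response Left.
Matrix against (U, Left): payoffs 2.4, 3.4 → best response T.
Matrix against (U, Right): payoffs 1.1, 3.9 → best response T.
Matrix against (M, Left): payoffs 2.9, 5.1 → best response T.
Matrix against (M, Right): payoffs 5.7, 5.3 → best response S.
Matrix against (D, Left): payoffs 0, 2 → best response T.
Matrix against (D, Right): payoffs 0, 3.4 → best response T.
Mutual best responses: (U, Right, T); (M, Left, T); (M, Right, S).

Pure-strategy Nash equilibria: (U, Right, T), (M, Left, T), (M, Right, S)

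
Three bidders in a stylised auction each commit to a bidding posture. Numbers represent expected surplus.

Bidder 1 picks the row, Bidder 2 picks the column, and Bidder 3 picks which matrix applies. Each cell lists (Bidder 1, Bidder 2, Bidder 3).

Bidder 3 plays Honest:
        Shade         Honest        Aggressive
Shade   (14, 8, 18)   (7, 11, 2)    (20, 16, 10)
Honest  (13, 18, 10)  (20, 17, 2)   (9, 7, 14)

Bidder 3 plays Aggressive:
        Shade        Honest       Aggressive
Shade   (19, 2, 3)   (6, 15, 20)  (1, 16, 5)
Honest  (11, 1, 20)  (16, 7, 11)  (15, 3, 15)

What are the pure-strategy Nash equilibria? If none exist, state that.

The pure Nash equilibria are (Shade, Aggressive, Honest) and (Honest, Honest, Aggressive).

Bidder 1 against (Shade, Honest): payoffs 14, 13 → best response Shade.
Bidder 1 against (Shade, Aggressive): payoffs 19, 11 → best response Shade.
Bidder 1 against (Honest, Honest): payoffs 7, 20 → best response Honest.
Bidder 1 against (Honest, Aggressive): payoffs 6, 16 → best response Honest.
Bidder 1 against (Aggressive, Honest): payoffs 20, 9 → best response Shade.
Bidder 1 against (Aggressive, Aggressive): payoffs 1, 15 → best response Honest.
Bidder 2 against (Shade, Honest): payoffs 8, 11, 16 → best response Aggressive.
Bidder 2 against (Shade, Aggressive): payoffs 2, 15, 16 → best response Aggressive.
Bidder 2 against (Honest, Honest): payoffs 18, 17, 7 → best response Shade.
Bidder 2 against (Honest, Aggressive): payoffs 1, 7, 3 → best response Honest.
Bidder 3 against (Shade, Shade): payoffs 18, 3 → best response Honest.
Bidder 3 against (Shade, Honest): payoffs 2, 20 → best response Aggressive.
Bidder 3 against (Shade, Aggressive): payoffs 10, 5 → best response Honest.
Bidder 3 against (Honest, Shade): payoffs 10, 20 → best response Aggressive.
Bidder 3 against (Honest, Honest): payoffs 2, 11 → best response Aggressive.
Bidder 3 against (Honest, Aggressive): payoffs 14, 15 → best response Aggressive.
Mutual best responses: (Shade, Aggressive, Honest); (Honest, Honest, Aggressive).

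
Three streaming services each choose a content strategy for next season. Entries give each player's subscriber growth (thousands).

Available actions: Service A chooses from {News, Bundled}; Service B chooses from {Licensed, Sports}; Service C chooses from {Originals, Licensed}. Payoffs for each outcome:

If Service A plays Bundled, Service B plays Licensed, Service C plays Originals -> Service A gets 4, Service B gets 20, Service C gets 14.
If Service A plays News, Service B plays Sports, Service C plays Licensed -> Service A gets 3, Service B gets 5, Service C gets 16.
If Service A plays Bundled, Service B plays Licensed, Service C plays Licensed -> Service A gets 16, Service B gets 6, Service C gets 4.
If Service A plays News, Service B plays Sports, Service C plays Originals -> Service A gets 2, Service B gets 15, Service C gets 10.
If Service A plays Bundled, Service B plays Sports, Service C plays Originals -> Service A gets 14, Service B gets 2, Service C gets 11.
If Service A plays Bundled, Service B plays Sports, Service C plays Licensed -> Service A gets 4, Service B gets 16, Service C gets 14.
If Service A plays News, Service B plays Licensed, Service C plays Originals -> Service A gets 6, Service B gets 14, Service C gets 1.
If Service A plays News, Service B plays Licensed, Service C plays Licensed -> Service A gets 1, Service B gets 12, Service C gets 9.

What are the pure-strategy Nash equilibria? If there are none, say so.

The unique pure-strategy Nash equilibrium is (Bundled, Sports, Licensed).

(News, Licensed, Originals): Service B can switch to Sports (14 → 15). Not NE.
(News, Licensed, Licensed): Service A can switch to Bundled (1 → 16). Not NE.
(News, Sports, Originals): Service A can switch to Bundled (2 → 14). Not NE.
(News, Sports, Licensed): Service A can switch to Bundled (3 → 4). Not NE.
(Bundled, Licensed, Originals): Service A can switch to News (4 → 6). Not NE.
(Bundled, Licensed, Licensed): Service B can switch to Sports (6 → 16). Not NE.
(Bundled, Sports, Licensed): Service A gets 4, best alternative 3; Service B gets 16, best alternative 6; Service C gets 14, best alternative 11. No profitable deviation — NE.
(The remaining 1 profile has a profitable deviation by the same check.)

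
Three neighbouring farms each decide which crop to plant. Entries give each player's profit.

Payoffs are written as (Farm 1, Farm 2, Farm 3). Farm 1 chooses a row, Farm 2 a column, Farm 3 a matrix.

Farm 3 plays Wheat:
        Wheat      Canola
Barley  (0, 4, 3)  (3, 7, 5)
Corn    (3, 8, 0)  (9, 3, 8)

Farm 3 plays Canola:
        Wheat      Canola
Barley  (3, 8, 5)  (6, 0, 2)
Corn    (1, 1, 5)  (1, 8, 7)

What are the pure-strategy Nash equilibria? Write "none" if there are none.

The unique pure-strategy Nash equilibrium is (Barley, Wheat, Canola).

Farm 1 against (Wheat, Wheat): payoffs 0, 3 → best response Corn.
Farm 1 against (Wheat, Canola): payoffs 3, 1 → best response Barley.
Farm 1 against (Canola, Wheat): payoffs 3, 9 → best response Corn.
Farm 1 against (Canola, Canola): payoffs 6, 1 → best response Barley.
Farm 2 against (Barley, Wheat): payoffs 4, 7 → best response Canola.
Farm 2 against (Barley, Canola): payoffs 8, 0 → best response Wheat.
Farm 2 against (Corn, Wheat): payoffs 8, 3 → best response Wheat.
Farm 2 against (Corn, Canola): payoffs 1, 8 → best response Canola.
Farm 3 against (Barley, Wheat): payoffs 3, 5 → best response Canola.
Farm 3 against (Barley, Canola): payoffs 5, 2 → best response Wheat.
Farm 3 against (Corn, Wheat): payoffs 0, 5 → best response Canola.
Farm 3 against (Corn, Canola): payoffs 8, 7 → best response Wheat.
Mutual best responses: (Barley, Wheat, Canola).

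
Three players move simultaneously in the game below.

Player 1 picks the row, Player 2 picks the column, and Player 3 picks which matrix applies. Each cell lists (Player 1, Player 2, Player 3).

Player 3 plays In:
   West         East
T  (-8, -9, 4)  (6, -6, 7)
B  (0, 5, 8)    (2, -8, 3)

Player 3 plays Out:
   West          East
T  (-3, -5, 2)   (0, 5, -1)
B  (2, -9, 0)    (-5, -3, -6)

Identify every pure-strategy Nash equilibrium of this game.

Check each profile: it is a Nash equilibrium iff no player can strictly gain by switching unilaterally.
(T, West, In): Player 1 can switch to B (-8 → 0). Not NE.
(T, West, Out): Player 1 can switch to B (-3 → 2). Not NE.
(T, East, In): Player 1 gets 6, best alternative 2; Player 2 gets -6, best alternative -9; Player 3 gets 7, best alternative -1. No profitable deviation — NE.
(T, East, Out): Player 3 can switch to In (-1 → 7). Not NE.
(B, West, In): Player 1 gets 0, best alternative -8; Player 2 gets 5, best alternative -8; Player 3 gets 8, best alternative 0. No profitable deviation — NE.
(B, West, Out): Player 2 can switch to East (-9 → -3). Not NE.
(B, East, In): Player 1 can switch to T (2 → 6). Not NE.
(B, East, Out): Player 1 can switch to T (-5 → 0). Not NE.

The pure Nash equilibria are (T, East, In); (B, West, In).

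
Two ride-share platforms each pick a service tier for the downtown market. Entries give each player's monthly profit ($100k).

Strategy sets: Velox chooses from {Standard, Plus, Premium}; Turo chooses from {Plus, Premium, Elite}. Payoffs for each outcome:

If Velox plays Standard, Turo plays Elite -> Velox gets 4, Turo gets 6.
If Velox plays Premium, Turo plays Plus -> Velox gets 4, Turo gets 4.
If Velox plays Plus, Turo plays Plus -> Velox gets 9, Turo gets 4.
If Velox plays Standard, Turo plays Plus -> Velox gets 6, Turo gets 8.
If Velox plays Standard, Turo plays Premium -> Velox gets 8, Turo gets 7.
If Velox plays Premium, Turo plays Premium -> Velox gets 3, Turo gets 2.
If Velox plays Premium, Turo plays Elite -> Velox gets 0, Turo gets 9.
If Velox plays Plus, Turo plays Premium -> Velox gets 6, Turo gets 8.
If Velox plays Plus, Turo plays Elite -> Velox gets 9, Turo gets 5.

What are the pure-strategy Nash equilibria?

For each player, find the best response to each opponent profile; mutual best responses are the pure NE.
Velox against Plus: payoffs 6, 9, 4 → best response Plus.
Velox against Premium: payoffs 8, 6, 3 → best response Standard.
Velox against Elite: payoffs 4, 9, 0 → best response Plus.
Turo against Standard: payoffs 8, 7, 6 → best response Plus.
Turo against Plus: payoffs 4, 8, 5 → best response Premium.
Turo against Premium: payoffs 4, 2, 9 → best response Elite.
No profile is a mutual best response for all players.

none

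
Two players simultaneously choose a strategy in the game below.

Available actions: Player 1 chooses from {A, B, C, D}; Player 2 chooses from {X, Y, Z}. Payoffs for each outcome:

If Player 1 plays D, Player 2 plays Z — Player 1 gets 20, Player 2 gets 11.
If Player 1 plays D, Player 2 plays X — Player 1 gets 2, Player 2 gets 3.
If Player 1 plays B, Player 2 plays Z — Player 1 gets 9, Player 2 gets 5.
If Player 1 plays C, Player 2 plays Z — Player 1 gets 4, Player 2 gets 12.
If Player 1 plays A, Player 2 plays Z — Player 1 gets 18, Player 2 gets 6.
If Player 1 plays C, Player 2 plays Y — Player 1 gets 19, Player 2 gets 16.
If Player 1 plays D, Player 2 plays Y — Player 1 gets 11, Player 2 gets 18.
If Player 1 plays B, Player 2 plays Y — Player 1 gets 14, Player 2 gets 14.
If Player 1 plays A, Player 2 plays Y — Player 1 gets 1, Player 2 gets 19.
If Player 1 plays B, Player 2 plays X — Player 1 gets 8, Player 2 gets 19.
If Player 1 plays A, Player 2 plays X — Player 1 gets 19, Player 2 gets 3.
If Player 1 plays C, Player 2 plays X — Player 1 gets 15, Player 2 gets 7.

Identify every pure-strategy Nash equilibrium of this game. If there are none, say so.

Mark each player's best response to every combination of opponents' strategies; a profile where every player is best-responding is a pure Nash equilibrium.
Player 1 against X: payoffs 19, 8, 15, 2 → best response A.
Player 1 against Y: payoffs 1, 14, 19, 11 → best response C.
Player 1 against Z: payoffs 18, 9, 4, 20 → best response D.
Player 2 against A: payoffs 3, 19, 6 → best response Y.
Player 2 against B: payoffs 19, 14, 5 → best response X.
Player 2 against C: payoffs 7, 16, 12 → best response Y.
Player 2 against D: payoffs 3, 18, 11 → best response Y.
Mutual best responses: (C, Y).

(C, Y)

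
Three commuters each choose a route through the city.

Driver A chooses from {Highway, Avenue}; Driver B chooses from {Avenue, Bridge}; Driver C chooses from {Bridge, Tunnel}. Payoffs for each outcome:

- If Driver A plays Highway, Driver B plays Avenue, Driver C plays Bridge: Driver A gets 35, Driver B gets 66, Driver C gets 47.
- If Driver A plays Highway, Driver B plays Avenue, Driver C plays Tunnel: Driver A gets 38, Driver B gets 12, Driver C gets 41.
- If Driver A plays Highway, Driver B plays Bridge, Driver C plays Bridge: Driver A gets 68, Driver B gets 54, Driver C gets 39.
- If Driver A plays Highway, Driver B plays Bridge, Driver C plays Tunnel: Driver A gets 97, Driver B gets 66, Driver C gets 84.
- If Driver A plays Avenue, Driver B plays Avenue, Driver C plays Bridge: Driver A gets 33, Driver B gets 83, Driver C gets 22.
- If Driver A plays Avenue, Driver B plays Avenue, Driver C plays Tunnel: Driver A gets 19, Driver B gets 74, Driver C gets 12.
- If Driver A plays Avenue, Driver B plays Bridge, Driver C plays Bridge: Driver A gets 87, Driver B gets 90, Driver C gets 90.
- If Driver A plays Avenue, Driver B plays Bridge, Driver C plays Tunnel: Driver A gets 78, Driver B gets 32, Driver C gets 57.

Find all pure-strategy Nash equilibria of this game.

Pure-strategy Nash equilibria: (Highway, Avenue, Bridge) and (Highway, Bridge, Tunnel) and (Avenue, Bridge, Bridge)

Driver A against (Avenue, Bridge): payoffs 35, 33 → best response Highway.
Driver A against (Avenue, Tunnel): payoffs 38, 19 → best response Highway.
Driver A against (Bridge, Bridge): payoffs 68, 87 → best response Avenue.
Driver A against (Bridge, Tunnel): payoffs 97, 78 → best response Highway.
Driver B against (Highway, Bridge): payoffs 66, 54 → best response Avenue.
Driver B against (Highway, Tunnel): payoffs 12, 66 → best response Bridge.
Driver B against (Avenue, Bridge): payoffs 83, 90 → best response Bridge.
Driver B against (Avenue, Tunnel): payoffs 74, 32 → best response Avenue.
Driver C against (Highway, Avenue): payoffs 47, 41 → best response Bridge.
Driver C against (Highway, Bridge): payoffs 39, 84 → best response Tunnel.
Driver C against (Avenue, Avenue): payoffs 22, 12 → best response Bridge.
Driver C against (Avenue, Bridge): payoffs 90, 57 → best response Bridge.
Mutual best responses: (Highway, Avenue, Bridge); (Highway, Bridge, Tunnel); (Avenue, Bridge, Bridge).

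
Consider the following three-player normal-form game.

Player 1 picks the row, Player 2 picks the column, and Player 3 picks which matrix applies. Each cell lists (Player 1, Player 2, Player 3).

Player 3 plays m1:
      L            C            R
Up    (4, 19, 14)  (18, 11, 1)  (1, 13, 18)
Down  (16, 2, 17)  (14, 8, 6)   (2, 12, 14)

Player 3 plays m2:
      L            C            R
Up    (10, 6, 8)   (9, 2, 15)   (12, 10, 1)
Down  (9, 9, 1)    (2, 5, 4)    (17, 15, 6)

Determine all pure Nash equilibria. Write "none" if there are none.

(Down, R, m1)

Check each profile: it is a Nash equilibrium iff no player can strictly gain by switching unilaterally.
(Up, L, m1): Player 1 can switch to Down (4 → 16). Not NE.
(Up, L, m2): Player 2 can switch to R (6 → 10). Not NE.
(Up, C, m1): Player 2 can switch to L (11 → 19). Not NE.
(Up, C, m2): Player 2 can switch to L (2 → 6). Not NE.
(Up, R, m1): Player 1 can switch to Down (1 → 2). Not NE.
(Up, R, m2): Player 1 can switch to Down (12 → 17). Not NE.
(Down, L, m1): Player 2 can switch to C (2 → 8). Not NE.
(Down, L, m2): Player 1 can switch to Up (9 → 10). Not NE.
(Down, C, m1): Player 1 can switch to Up (14 → 18). Not NE.
(Down, C, m2): Player 1 can switch to Up (2 → 9). Not NE.
(Down, R, m1): Player 1 gets 2, best alternative 1; Player 2 gets 12, best alternative 8; Player 3 gets 14, best alternative 6. No profitable deviation — NE.
(Down, R, m2): Player 3 can switch to m1 (6 → 14). Not NE.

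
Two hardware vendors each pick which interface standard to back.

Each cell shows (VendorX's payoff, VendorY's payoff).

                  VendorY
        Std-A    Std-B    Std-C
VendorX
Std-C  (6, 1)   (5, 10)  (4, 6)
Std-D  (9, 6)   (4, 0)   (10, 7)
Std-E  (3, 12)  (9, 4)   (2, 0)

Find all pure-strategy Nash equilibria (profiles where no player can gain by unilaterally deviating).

For each player, find the best response to each opponent profile; mutual best responses are the pure NE.
VendorX against Std-A: payoffs 6, 9, 3 → best response Std-D.
VendorX against Std-B: payoffs 5, 4, 9 → best response Std-E.
VendorX against Std-C: payoffs 4, 10, 2 → best response Std-D.
VendorY against Std-C: payoffs 1, 10, 6 → best response Std-B.
VendorY against Std-D: payoffs 6, 0, 7 → best response Std-C.
VendorY against Std-E: payoffs 12, 4, 0 → best response Std-A.
Mutual best responses: (Std-D, Std-C).

The unique pure-strategy Nash equilibrium is (Std-D, Std-C).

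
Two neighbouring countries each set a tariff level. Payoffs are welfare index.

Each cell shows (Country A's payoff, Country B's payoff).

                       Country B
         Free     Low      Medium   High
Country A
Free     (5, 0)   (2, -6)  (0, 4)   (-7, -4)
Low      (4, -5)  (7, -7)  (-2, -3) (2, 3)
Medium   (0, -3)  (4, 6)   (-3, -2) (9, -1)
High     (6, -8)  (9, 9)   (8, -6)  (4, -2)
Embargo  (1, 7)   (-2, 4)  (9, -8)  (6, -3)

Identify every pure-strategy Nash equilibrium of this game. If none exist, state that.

The unique pure-strategy Nash equilibrium is (High, Low).

Mark each player's best response to every combination of opponents' strategies; a profile where every player is best-responding is a pure Nash equilibrium.
Country A against Free: payoffs 5, 4, 0, 6, 1 → best response High.
Country A against Low: payoffs 2, 7, 4, 9, -2 → best response High.
Country A against Medium: payoffs 0, -2, -3, 8, 9 → best response Embargo.
Country A against High: payoffs -7, 2, 9, 4, 6 → best response Medium.
Country B against Free: payoffs 0, -6, 4, -4 → best response Medium.
Country B against Low: payoffs -5, -7, -3, 3 → best response High.
Country B against Medium: payoffs -3, 6, -2, -1 → best response Low.
Country B against High: payoffs -8, 9, -6, -2 → best response Low.
Country B against Embargo: payoffs 7, 4, -8, -3 → best response Free.
Mutual best responses: (High, Low).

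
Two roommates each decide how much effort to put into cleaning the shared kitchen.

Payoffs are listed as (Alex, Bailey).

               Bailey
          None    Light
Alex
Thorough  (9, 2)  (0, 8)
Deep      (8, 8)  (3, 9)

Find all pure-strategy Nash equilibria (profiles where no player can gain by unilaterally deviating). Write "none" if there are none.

(Thorough, None): Bailey can switch to Light (2 → 8). Not NE.
(Thorough, Light): Alex can switch to Deep (0 → 3). Not NE.
(Deep, None): Alex can switch to Thorough (8 → 9). Not NE.
(Deep, Light): Alex gets 3, best alternative 0; Bailey gets 9, best alternative 8. No profitable deviation — NE.

Pure NE: (Deep, Light)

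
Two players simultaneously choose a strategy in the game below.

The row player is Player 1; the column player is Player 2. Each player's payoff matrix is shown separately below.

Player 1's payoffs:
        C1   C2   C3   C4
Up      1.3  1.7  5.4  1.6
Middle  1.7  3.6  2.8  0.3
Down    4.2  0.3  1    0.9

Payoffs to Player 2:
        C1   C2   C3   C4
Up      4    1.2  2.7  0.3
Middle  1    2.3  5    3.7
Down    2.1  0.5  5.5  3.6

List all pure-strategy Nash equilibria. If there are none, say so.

Player 1 against C1: payoffs 1.3, 1.7, 4.2 → best response Down.
Player 1 against C2: payoffs 1.7, 3.6, 0.3 → best response Middle.
Player 1 against C3: payoffs 5.4, 2.8, 1 → best response Up.
Player 1 against C4: payoffs 1.6, 0.3, 0.9 → best response Up.
Player 2 against Up: payoffs 4, 1.2, 2.7, 0.3 → best response C1.
Player 2 against Middle: payoffs 1, 2.3, 5, 3.7 → best response C3.
Player 2 against Down: payoffs 2.1, 0.5, 5.5, 3.6 → best response C3.
No profile is a mutual best response for all players.

No pure-strategy Nash equilibrium.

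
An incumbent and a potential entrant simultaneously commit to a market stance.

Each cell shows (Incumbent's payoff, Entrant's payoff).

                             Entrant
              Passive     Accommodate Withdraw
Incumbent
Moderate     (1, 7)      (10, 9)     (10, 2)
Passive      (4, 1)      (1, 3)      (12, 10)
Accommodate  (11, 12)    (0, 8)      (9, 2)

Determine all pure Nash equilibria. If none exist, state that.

(Moderate, Accommodate), (Passive, Withdraw), (Accommodate, Passive)

Mark each player's best response to every combination of opponents' strategies; a profile where every player is best-responding is a pure Nash equilibrium.
Incumbent against Passive: payoffs 1, 4, 11 → best response Accommodate.
Incumbent against Accommodate: payoffs 10, 1, 0 → best response Moderate.
Incumbent against Withdraw: payoffs 10, 12, 9 → best response Passive.
Entrant against Moderate: payoffs 7, 9, 2 → best response Accommodate.
Entrant against Passive: payoffs 1, 3, 10 → best response Withdraw.
Entrant against Accommodate: payoffs 12, 8, 2 → best response Passive.
Mutual best responses: (Moderate, Accommodate); (Passive, Withdraw); (Accommodate, Passive).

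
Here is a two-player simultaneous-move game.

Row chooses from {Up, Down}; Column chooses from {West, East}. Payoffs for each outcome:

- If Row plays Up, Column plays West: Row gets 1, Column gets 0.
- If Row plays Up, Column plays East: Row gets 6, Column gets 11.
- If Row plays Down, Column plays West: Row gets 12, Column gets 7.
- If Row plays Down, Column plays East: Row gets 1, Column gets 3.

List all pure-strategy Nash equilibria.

Pure-strategy Nash equilibria: (Up, East); (Down, West)

Mark each player's best response to every combination of opponents' strategies; a profile where every player is best-responding is a pure Nash equilibrium.
Row against West: payoffs 1, 12 → best response Down.
Row against East: payoffs 6, 1 → best response Up.
Column against Up: payoffs 0, 11 → best response East.
Column against Down: payoffs 7, 3 → best response West.
Mutual best responses: (Up, East); (Down, West).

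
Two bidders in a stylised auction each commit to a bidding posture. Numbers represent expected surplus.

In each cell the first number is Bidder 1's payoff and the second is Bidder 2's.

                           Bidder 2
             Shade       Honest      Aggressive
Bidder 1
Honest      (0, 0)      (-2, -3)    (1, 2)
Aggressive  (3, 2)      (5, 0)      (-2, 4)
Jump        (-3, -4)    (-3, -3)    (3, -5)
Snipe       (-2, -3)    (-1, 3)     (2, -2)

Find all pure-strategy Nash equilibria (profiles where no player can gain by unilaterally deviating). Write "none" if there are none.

Bidder 1 against Shade: payoffs 0, 3, -3, -2 → best response Aggressive.
Bidder 1 against Honest: payoffs -2, 5, -3, -1 → best response Aggressive.
Bidder 1 against Aggressive: payoffs 1, -2, 3, 2 → best response Jump.
Bidder 2 against Honest: payoffs 0, -3, 2 → best response Aggressive.
Bidder 2 against Aggressive: payoffs 2, 0, 4 → best response Aggressive.
Bidder 2 against Jump: payoffs -4, -3, -5 → best response Honest.
Bidder 2 against Snipe: payoffs -3, 3, -2 → best response Honest.
No profile is a mutual best response for all players.

none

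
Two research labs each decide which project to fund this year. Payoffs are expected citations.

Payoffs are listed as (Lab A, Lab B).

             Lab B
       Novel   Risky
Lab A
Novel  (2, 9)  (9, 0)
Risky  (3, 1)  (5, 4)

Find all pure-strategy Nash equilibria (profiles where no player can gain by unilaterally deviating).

none

Lab A against Novel: payoffs 2, 3 → best response Risky.
Lab A against Risky: payoffs 9, 5 → best response Novel.
Lab B against Novel: payoffs 9, 0 → best response Novel.
Lab B against Risky: payoffs 1, 4 → best response Risky.
No profile is a mutual best response for all players.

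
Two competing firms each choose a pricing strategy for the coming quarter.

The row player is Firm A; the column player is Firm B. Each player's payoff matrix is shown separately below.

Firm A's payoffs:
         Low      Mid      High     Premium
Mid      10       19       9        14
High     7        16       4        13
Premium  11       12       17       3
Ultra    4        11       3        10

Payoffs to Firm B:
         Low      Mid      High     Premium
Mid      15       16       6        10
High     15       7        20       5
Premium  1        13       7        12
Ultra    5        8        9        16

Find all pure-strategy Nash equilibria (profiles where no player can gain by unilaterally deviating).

Firm A against Low: payoffs 10, 7, 11, 4 → best response Premium.
Firm A against Mid: payoffs 19, 16, 12, 11 → best response Mid.
Firm A against High: payoffs 9, 4, 17, 3 → best response Premium.
Firm A against Premium: payoffs 14, 13, 3, 10 → best response Mid.
Firm B against Mid: payoffs 15, 16, 6, 10 → best response Mid.
Firm B against High: payoffs 15, 7, 20, 5 → best response High.
Firm B against Premium: payoffs 1, 13, 7, 12 → best response Mid.
Firm B against Ultra: payoffs 5, 8, 9, 16 → best response Premium.
Mutual best responses: (Mid, Mid).

(Mid, Mid)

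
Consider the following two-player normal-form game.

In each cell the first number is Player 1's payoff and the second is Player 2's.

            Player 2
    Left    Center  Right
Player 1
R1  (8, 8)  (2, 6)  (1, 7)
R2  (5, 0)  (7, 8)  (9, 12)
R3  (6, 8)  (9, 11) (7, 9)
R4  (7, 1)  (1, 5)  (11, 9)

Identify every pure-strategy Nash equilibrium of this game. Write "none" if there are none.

(R1, Left): Player 1 gets 8, best alternative 7; Player 2 gets 8, best alternative 7. No profitable deviation — NE.
(R1, Center): Player 1 can switch to R2 (2 → 7). Not NE.
(R1, Right): Player 1 can switch to R2 (1 → 9). Not NE.
(R2, Left): Player 1 can switch to R1 (5 → 8). Not NE.
(R2, Center): Player 1 can switch to R3 (7 → 9). Not NE.
(R2, Right): Player 1 can switch to R4 (9 → 11). Not NE.
(R3, Left): Player 1 can switch to R1 (6 → 8). Not NE.
(R3, Center): Player 1 gets 9, best alternative 7; Player 2 gets 11, best alternative 9. No profitable deviation — NE.
(R3, Right): Player 1 can switch to R2 (7 → 9). Not NE.
(R4, Left): Player 1 can switch to R1 (7 → 8). Not NE.
(R4, Center): Player 1 can switch to R1 (1 → 2). Not NE.
(R4, Right): Player 1 gets 11, best alternative 9; Player 2 gets 9, best alternative 5. No profitable deviation — NE.

Pure-strategy Nash equilibria: (R1, Left) and (R3, Center) and (R4, Right)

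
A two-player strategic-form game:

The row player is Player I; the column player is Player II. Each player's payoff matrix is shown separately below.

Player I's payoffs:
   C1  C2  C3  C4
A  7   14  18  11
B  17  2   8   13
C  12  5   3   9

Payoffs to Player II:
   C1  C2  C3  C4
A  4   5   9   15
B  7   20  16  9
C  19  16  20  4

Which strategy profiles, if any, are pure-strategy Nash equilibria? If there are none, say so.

none

Player I against C1: payoffs 7, 17, 12 → best response B.
Player I against C2: payoffs 14, 2, 5 → best response A.
Player I against C3: payoffs 18, 8, 3 → best response A.
Player I against C4: payoffs 11, 13, 9 → best response B.
Player II against A: payoffs 4, 5, 9, 15 → best response C4.
Player II against B: payoffs 7, 20, 16, 9 → best response C2.
Player II against C: payoffs 19, 16, 20, 4 → best response C3.
No profile is a mutual best response for all players.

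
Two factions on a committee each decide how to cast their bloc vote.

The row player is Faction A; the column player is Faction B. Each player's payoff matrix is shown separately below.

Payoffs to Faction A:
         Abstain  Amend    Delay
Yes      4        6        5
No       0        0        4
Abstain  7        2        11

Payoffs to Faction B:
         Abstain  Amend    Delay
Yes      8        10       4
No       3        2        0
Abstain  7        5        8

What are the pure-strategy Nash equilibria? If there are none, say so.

The pure Nash equilibria are (Yes, Amend), (Abstain, Delay).

Faction A against Abstain: payoffs 4, 0, 7 → best response Abstain.
Faction A against Amend: payoffs 6, 0, 2 → best response Yes.
Faction A against Delay: payoffs 5, 4, 11 → best response Abstain.
Faction B against Yes: payoffs 8, 10, 4 → best response Amend.
Faction B against No: payoffs 3, 2, 0 → best response Abstain.
Faction B against Abstain: payoffs 7, 5, 8 → best response Delay.
Mutual best responses: (Yes, Amend); (Abstain, Delay).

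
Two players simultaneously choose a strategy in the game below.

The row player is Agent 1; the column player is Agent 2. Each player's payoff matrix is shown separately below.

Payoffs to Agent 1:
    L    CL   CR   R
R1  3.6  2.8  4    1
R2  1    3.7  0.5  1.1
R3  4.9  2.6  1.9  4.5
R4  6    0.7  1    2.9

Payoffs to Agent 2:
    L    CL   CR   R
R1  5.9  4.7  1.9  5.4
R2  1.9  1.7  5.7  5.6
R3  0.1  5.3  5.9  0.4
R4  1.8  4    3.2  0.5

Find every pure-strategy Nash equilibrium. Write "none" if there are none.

For each strategy profile, look for a profitable unilateral deviation.
(R1, L): Agent 1 can switch to R3 (3.6 → 4.9). Not NE.
(R1, CL): Agent 1 can switch to R2 (2.8 → 3.7). Not NE.
(R1, CR): Agent 2 can switch to L (1.9 → 5.9). Not NE.
(R1, R): Agent 1 can switch to R2 (1 → 1.1). Not NE.
(R2, L): Agent 1 can switch to R1 (1 → 3.6). Not NE.
(R2, CL): Agent 2 can switch to L (1.7 → 1.9). Not NE.
(R2, CR): Agent 1 can switch to R1 (0.5 → 4). Not NE.
(R2, R): Agent 1 can switch to R3 (1.1 → 4.5). Not NE.
(R3, L): Agent 1 can switch to R4 (4.9 → 6). Not NE.
(R3, CL): Agent 1 can switch to R1 (2.6 → 2.8). Not NE.
(The remaining 6 profiles each have a profitable deviation by the same check.)

This game has no pure Nash equilibrium.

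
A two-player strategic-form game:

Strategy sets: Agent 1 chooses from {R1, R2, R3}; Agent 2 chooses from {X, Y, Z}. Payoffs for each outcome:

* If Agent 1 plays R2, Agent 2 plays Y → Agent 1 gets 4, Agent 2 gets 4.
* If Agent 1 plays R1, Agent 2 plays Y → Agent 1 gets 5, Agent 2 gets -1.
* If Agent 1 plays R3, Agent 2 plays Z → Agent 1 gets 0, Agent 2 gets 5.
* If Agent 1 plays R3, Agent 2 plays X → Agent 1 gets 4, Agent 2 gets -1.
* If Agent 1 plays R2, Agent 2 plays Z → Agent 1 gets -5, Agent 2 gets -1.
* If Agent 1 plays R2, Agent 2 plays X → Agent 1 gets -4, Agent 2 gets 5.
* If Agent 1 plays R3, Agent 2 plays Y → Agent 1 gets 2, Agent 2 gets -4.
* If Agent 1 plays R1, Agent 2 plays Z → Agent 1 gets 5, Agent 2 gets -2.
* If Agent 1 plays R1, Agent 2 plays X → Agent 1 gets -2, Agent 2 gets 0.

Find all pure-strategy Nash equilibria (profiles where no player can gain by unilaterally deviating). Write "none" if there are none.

(R1, X): Agent 1 can switch to R3 (-2 → 4). Not NE.
(R1, Y): Agent 2 can switch to X (-1 → 0). Not NE.
(R1, Z): Agent 2 can switch to X (-2 → 0). Not NE.
(R2, X): Agent 1 can switch to R1 (-4 → -2). Not NE.
(R2, Y): Agent 1 can switch to R1 (4 → 5). Not NE.
(R2, Z): Agent 1 can switch to R1 (-5 → 5). Not NE.
(R3, X): Agent 2 can switch to Z (-1 → 5). Not NE.
(R3, Y): Agent 1 can switch to R1 (2 → 5). Not NE.
(R3, Z): Agent 1 can switch to R1 (0 → 5). Not NE.

No pure-strategy Nash equilibrium.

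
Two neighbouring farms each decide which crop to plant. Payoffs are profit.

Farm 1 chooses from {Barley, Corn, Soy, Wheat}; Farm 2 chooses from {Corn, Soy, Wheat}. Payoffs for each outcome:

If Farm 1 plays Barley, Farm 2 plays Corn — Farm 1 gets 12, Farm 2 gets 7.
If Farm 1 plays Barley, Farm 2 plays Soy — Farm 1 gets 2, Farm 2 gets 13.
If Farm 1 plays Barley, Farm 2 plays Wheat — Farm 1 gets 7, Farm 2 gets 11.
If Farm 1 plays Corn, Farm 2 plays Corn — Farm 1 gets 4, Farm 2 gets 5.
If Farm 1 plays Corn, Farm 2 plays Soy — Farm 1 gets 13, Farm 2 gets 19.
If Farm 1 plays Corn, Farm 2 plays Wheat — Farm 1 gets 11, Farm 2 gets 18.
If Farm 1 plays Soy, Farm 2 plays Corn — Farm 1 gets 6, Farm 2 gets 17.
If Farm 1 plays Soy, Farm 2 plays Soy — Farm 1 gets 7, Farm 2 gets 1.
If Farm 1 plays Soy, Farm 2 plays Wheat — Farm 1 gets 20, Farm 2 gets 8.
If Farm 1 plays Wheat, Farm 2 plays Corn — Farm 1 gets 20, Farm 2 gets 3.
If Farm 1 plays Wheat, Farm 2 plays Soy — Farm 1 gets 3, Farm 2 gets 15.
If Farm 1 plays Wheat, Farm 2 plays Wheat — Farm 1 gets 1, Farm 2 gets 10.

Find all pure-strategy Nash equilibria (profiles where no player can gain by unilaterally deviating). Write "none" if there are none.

Pure NE: (Corn, Soy)

(Barley, Corn): Farm 1 can switch to Wheat (12 → 20). Not NE.
(Barley, Soy): Farm 1 can switch to Corn (2 → 13). Not NE.
(Barley, Wheat): Farm 1 can switch to Corn (7 → 11). Not NE.
(Corn, Corn): Farm 1 can switch to Barley (4 → 12). Not NE.
(Corn, Soy): Farm 1 gets 13, best alternative 7; Farm 2 gets 19, best alternative 18. No profitable deviation — NE.
(Corn, Wheat): Farm 1 can switch to Soy (11 → 20). Not NE.
(Soy, Corn): Farm 1 can switch to Barley (6 → 12). Not NE.
(Soy, Soy): Farm 1 can switch to Corn (7 → 13). Not NE.
(Soy, Wheat): Farm 2 can switch to Corn (8 → 17). Not NE.
(The remaining 3 profiles each have a profitable deviation by the same check.)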